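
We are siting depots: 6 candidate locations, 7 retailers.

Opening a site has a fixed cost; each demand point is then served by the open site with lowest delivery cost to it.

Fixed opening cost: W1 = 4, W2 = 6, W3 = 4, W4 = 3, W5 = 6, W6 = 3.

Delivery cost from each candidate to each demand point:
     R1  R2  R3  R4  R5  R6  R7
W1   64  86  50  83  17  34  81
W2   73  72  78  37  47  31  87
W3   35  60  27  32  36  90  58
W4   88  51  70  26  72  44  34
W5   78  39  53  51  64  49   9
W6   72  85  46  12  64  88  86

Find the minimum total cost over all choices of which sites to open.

190

Open {W1, W3, W5, W6}: assign each demand point to its cheapest open site.
  R1→W3 35, R2→W5 39, R3→W3 27, R4→W6 12, R5→W1 17, R6→W1 34, R7→W5 9
  delivery cost 173, fixed 17 → total 190.
Compare {W1, W2, W3, W5, W6}: delivery cost 170 + fixed 23 = 193.
Compare {W1, W3, W4, W5, W6}: delivery cost 173 + fixed 20 = 193.
Compare {W1, W2, W3, W4, W5, W6}: delivery cost 170 + fixed 26 = 196.
All other subsets cost ≥ 193. Minimum total cost: 190.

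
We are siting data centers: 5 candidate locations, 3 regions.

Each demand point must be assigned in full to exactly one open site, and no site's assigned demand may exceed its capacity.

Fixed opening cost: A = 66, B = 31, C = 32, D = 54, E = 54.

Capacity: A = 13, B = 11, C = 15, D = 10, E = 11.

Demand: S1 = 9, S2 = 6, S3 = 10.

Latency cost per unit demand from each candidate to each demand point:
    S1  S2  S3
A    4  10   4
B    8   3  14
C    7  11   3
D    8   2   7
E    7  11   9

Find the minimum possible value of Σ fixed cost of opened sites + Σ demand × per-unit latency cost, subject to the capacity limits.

Open {A, B, C}; cheapest assignment that respects the capacities:
  A (cap 13, load 9): S1 — cost 9×4 = 36
  B (cap 11, load 6): S2 — cost 6×3 = 18
  C (cap 15, load 10): S3 — cost 10×3 = 30
  Shipping 84, fixed 129 → total 213.
  Any other capacity-feasible assignment to {A, B, C} ships for at least 84.
Compare {B, C, E}: its best feasible assignment gives total 228.
Compare {A, C, D}: its best feasible assignment gives total 230.
Every other set of open sites that can feasibly serve all demand totals ≥ 228 even under its best assignment. Minimum: 213.

213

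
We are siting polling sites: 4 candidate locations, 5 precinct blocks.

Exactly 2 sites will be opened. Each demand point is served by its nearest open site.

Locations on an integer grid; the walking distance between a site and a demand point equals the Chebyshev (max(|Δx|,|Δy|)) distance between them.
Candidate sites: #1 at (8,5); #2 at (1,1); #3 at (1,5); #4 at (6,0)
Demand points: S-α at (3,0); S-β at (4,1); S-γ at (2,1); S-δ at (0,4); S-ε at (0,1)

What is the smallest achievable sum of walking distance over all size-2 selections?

8

Open {#2, #3}.
  S-α→#2 2, S-β→#2 3, S-γ→#2 1, S-δ→#3 1, S-ε→#2 1  ⇒ total 8.
Compare {#2, #4}: total 9.
Compare {#1, #2}: total 10.
No size-2 selection does better; minimum is 8.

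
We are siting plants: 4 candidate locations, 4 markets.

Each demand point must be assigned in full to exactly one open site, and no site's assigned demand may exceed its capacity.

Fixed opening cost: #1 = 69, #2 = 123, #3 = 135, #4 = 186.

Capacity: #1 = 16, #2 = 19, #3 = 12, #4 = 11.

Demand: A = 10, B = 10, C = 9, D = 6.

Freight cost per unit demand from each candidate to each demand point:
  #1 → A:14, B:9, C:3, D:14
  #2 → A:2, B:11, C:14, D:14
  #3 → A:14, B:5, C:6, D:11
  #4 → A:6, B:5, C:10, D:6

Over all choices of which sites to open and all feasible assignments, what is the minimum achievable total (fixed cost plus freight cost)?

Open {#1, #2, #3}; cheapest assignment that respects the capacities:
  #1 (cap 16, load 15): C, D — cost 9×3 + 6×14 = 111
  #2 (cap 19, load 10): A — cost 10×2 = 20
  #3 (cap 12, load 10): B — cost 10×5 = 50
  Shipping 181, fixed 327 → total 508.
  Any other capacity-feasible assignment to {#1, #2, #3} ships for at least 181.
Compare {#1, #2}: its best feasible assignment gives total 512.
Compare {#1, #2, #4}: its best feasible assignment gives total 559.
Every other set of open sites that can feasibly serve all demand totals ≥ 512 even under its best assignment. Minimum: 508.

508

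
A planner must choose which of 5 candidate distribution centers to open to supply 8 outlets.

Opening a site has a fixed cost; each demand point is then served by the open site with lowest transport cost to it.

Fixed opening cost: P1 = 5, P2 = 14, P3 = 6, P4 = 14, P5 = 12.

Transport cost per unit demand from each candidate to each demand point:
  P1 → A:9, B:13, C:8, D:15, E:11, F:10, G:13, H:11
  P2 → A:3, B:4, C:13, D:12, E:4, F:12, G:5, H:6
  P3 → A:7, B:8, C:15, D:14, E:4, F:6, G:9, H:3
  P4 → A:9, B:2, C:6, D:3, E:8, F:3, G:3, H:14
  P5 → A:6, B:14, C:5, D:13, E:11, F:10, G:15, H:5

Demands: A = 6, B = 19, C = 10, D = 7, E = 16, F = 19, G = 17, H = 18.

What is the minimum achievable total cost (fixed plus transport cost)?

Open {P2, P3, P4}: assign each demand point to its cheapest open site.
  A→P2 6×3=18, B→P4 19×2=38, C→P4 10×6=60, D→P4 7×3=21, E→P2 16×4=64, F→P4 19×3=57, G→P4 17×3=51, H→P3 18×3=54
  transport cost 363, fixed 34 → total 397.
Compare {P2, P3, P4, P5}: transport cost 353 + fixed 46 = 399.
Compare {P1, P2, P3, P4}: transport cost 363 + fixed 39 = 402.
Compare {P3, P4, P5}: transport cost 371 + fixed 32 = 403.
All other subsets cost ≥ 399. Minimum total cost: 397.

397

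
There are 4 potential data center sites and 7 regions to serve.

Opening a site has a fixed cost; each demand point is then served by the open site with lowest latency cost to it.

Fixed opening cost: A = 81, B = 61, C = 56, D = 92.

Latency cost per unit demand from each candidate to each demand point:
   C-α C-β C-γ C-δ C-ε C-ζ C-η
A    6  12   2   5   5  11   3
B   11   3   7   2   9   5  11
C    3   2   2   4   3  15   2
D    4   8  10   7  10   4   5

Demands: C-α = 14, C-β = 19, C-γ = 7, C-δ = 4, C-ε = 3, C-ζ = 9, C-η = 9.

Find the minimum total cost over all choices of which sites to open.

Open {B, C}: assign each demand point to its cheapest open site.
  C-α→C 14×3=42, C-β→C 19×2=38, C-γ→C 7×2=14, C-δ→B 4×2=8, C-ε→C 3×3=9, C-ζ→B 9×5=45, C-η→C 9×2=18
  latency cost 174, fixed 117 → total 291.
Compare {C, D}: latency cost 173 + fixed 148 = 321.
Compare {C}: latency cost 272 + fixed 56 = 328.
Compare {A, B, C}: latency cost 174 + fixed 198 = 372.
All other subsets cost ≥ 321. Minimum total cost: 291.

291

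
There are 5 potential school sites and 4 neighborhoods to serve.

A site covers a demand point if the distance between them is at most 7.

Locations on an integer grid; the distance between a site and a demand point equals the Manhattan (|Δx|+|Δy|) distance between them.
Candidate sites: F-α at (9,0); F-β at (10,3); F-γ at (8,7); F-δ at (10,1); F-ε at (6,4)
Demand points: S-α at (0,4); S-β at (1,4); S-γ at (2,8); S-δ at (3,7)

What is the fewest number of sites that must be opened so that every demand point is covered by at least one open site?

2

Coverage sets (demand points within 7 of each site):
  F-α: {}
  F-β: {}
  F-γ: {S-γ, S-δ}
  F-δ: {}
  F-ε: {S-α, S-β, S-δ}
No single site covers all 4 demand points.
But {F-γ, F-ε} covers everything, so the minimum is 2.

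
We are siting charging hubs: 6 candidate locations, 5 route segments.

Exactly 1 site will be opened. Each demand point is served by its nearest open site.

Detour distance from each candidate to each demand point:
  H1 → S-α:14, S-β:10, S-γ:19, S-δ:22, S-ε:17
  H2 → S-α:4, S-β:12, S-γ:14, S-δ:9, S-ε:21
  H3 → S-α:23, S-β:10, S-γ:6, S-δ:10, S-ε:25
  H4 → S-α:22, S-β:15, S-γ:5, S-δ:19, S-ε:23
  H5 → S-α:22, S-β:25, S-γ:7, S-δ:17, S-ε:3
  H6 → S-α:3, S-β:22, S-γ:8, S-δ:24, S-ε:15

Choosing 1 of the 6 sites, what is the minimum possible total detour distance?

60

Open {H2}.
  S-α→H2 4, S-β→H2 12, S-γ→H2 14, S-δ→H2 9, S-ε→H2 21  ⇒ total 60.
Compare {H6}: total 72.
Compare {H3}: total 74.
No size-1 selection does better; minimum is 60.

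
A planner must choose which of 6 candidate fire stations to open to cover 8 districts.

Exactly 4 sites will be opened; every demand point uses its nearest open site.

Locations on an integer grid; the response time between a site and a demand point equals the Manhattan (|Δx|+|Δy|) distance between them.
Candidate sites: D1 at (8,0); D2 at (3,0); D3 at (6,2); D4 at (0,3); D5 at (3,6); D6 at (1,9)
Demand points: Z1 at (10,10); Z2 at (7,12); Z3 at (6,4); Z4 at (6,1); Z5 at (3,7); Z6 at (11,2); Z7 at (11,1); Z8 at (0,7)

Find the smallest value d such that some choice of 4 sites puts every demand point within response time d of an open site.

10

Open {D1, D2, D3, D6}.
  Farthest demand point is Z1 at response time 10 (to D6); all others are ≤ 10.
With {D1, D2, D4, D6} the worst case is 10.
With {D1, D2, D5, D6} the worst case is 10.
No size-4 selection achieves below 10.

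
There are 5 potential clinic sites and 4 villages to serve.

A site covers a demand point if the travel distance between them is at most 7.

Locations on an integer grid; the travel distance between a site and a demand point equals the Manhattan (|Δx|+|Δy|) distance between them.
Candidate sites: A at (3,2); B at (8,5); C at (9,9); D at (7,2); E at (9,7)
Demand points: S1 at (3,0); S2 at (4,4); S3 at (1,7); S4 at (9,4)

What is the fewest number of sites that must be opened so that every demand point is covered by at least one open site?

Coverage sets (demand points within 7 of each site):
  A: {S1, S2, S3}
  B: {S2, S4}
  C: {S4}
  D: {S1, S2, S4}
  E: {S4}
No single site covers all 4 demand points.
But {A, B} covers everything, so the minimum is 2.

2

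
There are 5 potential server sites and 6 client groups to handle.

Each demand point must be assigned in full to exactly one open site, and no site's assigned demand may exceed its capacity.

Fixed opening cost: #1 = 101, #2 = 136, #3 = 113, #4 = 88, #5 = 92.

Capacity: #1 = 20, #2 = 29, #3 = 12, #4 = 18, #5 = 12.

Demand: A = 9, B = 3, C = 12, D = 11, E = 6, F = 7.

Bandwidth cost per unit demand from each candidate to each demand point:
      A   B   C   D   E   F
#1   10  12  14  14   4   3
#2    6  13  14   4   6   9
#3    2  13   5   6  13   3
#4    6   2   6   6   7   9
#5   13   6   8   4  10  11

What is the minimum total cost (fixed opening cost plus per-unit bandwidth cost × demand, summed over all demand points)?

Open {#1, #2, #4}; cheapest assignment that respects the capacities:
  #1 (cap 20, load 13): E, F — cost 6×4 + 7×3 = 45
  #2 (cap 29, load 20): A, D — cost 9×6 + 11×4 = 98
  #4 (cap 18, load 15): B, C — cost 3×2 + 12×6 = 78
  Shipping 221, fixed 325 → total 546.
  Any other capacity-feasible assignment to {#1, #2, #4} ships for at least 221.
Compare {#2, #3, #4}: its best feasible assignment gives total 570.
Compare {#1, #3, #4, #5}: its best feasible assignment gives total 579.
Every other set of open sites that can feasibly serve all demand totals ≥ 570 even under its best assignment. Minimum: 546.

546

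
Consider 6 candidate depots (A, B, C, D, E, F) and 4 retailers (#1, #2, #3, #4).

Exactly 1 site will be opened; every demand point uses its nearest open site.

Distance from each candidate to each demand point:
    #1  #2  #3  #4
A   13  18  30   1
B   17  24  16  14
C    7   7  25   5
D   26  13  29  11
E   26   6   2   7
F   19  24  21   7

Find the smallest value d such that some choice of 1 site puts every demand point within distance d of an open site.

24

Open {B}.
  Farthest demand point is #2 at distance 24 (to B); all others are ≤ 24.
With {F} the worst case is 24.
With {C} the worst case is 25.
No size-1 selection achieves below 24.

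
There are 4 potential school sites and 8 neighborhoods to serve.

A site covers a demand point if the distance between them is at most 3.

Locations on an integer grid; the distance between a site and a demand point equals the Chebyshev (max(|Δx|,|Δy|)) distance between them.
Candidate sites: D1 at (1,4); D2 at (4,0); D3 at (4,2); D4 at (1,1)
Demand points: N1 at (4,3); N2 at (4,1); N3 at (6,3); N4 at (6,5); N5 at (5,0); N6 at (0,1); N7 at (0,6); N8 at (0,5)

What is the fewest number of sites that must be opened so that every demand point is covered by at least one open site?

Coverage sets (demand points within 3 of each site):
  D1: {N1, N2, N6, N7, N8}
  D2: {N1, N2, N3, N5}
  D3: {N1, N2, N3, N4, N5}
  D4: {N1, N2, N6}
No single site covers all 8 demand points.
But {D1, D3} covers everything, so the minimum is 2.

2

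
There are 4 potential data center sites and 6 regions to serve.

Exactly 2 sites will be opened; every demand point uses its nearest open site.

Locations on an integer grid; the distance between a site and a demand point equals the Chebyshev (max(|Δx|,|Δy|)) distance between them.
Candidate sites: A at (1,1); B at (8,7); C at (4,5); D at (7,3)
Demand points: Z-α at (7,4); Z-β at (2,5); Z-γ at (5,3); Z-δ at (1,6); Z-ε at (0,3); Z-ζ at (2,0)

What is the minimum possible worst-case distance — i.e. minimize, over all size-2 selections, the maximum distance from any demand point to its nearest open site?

3

Open {A, C}.
  Farthest demand point is Z-α at distance 3 (to C); all others are ≤ 3.
With {A, B} the worst case is 5.
With {A, D} the worst case is 5.
No size-2 selection achieves below 3.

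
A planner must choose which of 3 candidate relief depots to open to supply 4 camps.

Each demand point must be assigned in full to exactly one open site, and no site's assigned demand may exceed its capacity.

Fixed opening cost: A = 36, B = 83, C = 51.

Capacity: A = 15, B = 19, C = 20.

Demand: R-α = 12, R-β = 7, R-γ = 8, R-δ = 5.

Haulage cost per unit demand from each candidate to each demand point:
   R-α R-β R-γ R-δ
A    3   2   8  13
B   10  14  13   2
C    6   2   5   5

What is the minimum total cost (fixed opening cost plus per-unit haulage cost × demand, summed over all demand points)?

Open {A, C}; cheapest assignment that respects the capacities:
  A (cap 15, load 12): R-α — cost 12×3 = 36
  C (cap 20, load 20): R-β, R-γ, R-δ — cost 7×2 + 8×5 + 5×5 = 79
  Shipping 115, fixed 87 → total 202.
  Any other capacity-feasible assignment to {A, C} ships for at least 115.
Compare {A, B, C}: its best feasible assignment gives total 270.
Compare {B, C}: its best feasible assignment gives total 318.
Every other set of open sites that can feasibly serve all demand totals ≥ 270 even under its best assignment. Minimum: 202.

202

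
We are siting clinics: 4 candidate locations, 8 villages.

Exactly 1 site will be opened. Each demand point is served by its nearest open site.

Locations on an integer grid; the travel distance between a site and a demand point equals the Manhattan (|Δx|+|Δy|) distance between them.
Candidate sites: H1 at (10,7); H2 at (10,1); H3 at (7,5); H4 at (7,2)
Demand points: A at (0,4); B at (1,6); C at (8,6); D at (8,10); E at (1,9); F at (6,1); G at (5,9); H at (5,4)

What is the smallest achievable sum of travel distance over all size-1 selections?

Open {H3}.
  A→H3 8, B→H3 7, C→H3 2, D→H3 6, E→H3 10, F→H3 5, G→H3 6, H→H3 3  ⇒ total 47.
Compare {H4}: total 61.
Compare {H1}: total 67.
No size-1 selection does better; minimum is 47.

47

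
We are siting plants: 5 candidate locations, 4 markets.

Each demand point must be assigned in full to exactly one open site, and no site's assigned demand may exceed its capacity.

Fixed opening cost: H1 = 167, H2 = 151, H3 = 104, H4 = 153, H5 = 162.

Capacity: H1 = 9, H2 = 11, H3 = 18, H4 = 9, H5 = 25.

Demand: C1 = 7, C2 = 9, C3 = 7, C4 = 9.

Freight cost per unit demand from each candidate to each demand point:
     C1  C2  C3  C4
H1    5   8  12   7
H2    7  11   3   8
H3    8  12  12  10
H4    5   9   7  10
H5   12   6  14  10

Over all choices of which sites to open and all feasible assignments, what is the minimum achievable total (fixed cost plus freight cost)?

550

Open {H3, H5}; cheapest assignment that respects the capacities:
  H3 (cap 18, load 14): C1, C3 — cost 7×8 + 7×12 = 140
  H5 (cap 25, load 18): C2, C4 — cost 9×6 + 9×10 = 144
  Shipping 284, fixed 266 → total 550.
  Any other capacity-feasible assignment to {H3, H5} ships for at least 284.
Compare {H2, H5}: its best feasible assignment gives total 562.
Compare {H4, H5}: its best feasible assignment gives total 592.
Every other set of open sites that can feasibly serve all demand totals ≥ 562 even under its best assignment. Minimum: 550.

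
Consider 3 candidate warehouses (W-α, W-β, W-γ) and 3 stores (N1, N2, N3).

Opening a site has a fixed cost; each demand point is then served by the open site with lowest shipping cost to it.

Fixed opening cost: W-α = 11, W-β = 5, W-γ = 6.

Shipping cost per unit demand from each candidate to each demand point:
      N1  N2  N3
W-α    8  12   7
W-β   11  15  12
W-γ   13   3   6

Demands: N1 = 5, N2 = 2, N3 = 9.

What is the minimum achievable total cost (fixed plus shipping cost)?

Open {W-α, W-γ}: assign each demand point to its cheapest open site.
  N1→W-α 5×8=40, N2→W-γ 2×3=6, N3→W-γ 9×6=54
  shipping cost 100, fixed 17 → total 117.
Compare {W-α, W-β, W-γ}: shipping cost 100 + fixed 22 = 122.
Compare {W-β, W-γ}: shipping cost 115 + fixed 11 = 126.
Compare {W-γ}: shipping cost 125 + fixed 6 = 131.
All other subsets cost ≥ 122. Minimum total cost: 117.

117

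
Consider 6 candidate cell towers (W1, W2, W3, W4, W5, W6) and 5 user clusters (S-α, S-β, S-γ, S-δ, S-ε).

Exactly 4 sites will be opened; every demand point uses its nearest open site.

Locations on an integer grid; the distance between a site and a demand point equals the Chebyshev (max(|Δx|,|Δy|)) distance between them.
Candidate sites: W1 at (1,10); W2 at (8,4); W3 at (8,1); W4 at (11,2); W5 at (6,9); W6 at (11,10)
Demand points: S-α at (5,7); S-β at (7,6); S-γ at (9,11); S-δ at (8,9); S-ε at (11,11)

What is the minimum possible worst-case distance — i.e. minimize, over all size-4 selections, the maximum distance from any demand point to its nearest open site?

2

Open {W1, W2, W5, W6}.
  Farthest demand point is S-α at distance 2 (to W5); all others are ≤ 2.
With {W2, W3, W5, W6} the worst case is 2.
With {W2, W4, W5, W6} the worst case is 2.
No size-4 selection achieves below 2.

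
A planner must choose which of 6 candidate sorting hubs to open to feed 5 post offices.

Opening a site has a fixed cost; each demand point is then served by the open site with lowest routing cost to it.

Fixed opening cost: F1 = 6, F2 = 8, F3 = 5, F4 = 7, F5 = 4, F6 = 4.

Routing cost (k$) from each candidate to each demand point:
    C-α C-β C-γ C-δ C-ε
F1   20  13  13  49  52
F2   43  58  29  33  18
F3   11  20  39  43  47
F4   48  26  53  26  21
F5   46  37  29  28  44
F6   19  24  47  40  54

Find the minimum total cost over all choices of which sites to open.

Open {F1, F3, F4}: assign each demand point to its cheapest open site.
  C-α→F3 11, C-β→F1 13, C-γ→F1 13, C-δ→F4 26, C-ε→F4 21
  routing cost 84, fixed 18 → total 102.
Compare {F1, F4}: routing cost 93 + fixed 13 = 106.
Compare {F1, F2, F3, F5}: routing cost 83 + fixed 23 = 106.
Compare {F1, F3, F4, F5}: routing cost 84 + fixed 22 = 106.
All other subsets cost ≥ 106. Minimum total cost: 102.

102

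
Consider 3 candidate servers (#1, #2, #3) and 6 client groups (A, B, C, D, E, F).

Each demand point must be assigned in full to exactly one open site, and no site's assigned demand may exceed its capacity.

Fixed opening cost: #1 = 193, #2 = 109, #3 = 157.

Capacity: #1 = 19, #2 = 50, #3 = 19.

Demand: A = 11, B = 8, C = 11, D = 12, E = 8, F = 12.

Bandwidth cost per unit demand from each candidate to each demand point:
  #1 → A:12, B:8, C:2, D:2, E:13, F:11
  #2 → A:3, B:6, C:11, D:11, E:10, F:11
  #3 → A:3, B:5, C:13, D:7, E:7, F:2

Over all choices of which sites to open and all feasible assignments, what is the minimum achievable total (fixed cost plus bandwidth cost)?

Open {#2, #3}; cheapest assignment that respects the capacities:
  #2 (cap 50, load 50): A, B, C, D, E — cost 11×3 + 8×6 + 11×11 + 12×11 + 8×10 = 414
  #3 (cap 19, load 12): F — cost 12×2 = 24
  Shipping 438, fixed 266 → total 704.
  Any other capacity-feasible assignment to {#2, #3} ships for at least 438.
Compare {#1, #2}: its best feasible assignment gives total 740.
Compare {#1, #2, #3}: its best feasible assignment gives total 789.
Every other set of open sites that can feasibly serve all demand totals ≥ 740 even under its best assignment. Minimum: 704.

704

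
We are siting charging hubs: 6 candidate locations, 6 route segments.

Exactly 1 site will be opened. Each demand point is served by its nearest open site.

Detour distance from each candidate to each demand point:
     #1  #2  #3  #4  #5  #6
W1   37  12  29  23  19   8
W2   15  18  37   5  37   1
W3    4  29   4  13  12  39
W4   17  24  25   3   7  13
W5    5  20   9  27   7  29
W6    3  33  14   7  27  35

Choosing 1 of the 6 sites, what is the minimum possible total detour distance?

Open {W4}.
  #1→W4 17, #2→W4 24, #3→W4 25, #4→W4 3, #5→W4 7, #6→W4 13  ⇒ total 89.
Compare {W5}: total 97.
Compare {W3}: total 101.
No size-1 selection does better; minimum is 89.

89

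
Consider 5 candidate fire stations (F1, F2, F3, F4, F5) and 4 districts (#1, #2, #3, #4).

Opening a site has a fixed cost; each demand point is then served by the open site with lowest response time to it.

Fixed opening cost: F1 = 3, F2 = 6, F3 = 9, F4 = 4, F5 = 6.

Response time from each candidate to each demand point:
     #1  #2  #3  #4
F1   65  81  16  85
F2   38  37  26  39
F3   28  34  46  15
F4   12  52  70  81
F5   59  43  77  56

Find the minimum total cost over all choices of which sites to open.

93

Open {F1, F3, F4}: assign each demand point to its cheapest open site.
  #1→F4 12, #2→F3 34, #3→F1 16, #4→F3 15
  response time 77, fixed 16 → total 93.
Compare {F1, F2, F3, F4}: response time 77 + fixed 22 = 99.
Compare {F1, F3, F4, F5}: response time 77 + fixed 22 = 99.
Compare {F1, F3}: response time 93 + fixed 12 = 105.
All other subsets cost ≥ 99. Minimum total cost: 93.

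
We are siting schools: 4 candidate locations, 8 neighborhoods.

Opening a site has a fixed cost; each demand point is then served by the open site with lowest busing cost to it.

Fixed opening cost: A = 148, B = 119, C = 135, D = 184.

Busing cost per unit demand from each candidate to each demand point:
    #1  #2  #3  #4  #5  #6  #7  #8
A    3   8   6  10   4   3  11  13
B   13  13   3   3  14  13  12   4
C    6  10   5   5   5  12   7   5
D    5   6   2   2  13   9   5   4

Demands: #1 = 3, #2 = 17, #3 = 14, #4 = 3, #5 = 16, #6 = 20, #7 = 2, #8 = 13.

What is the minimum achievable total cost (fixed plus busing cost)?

Open {A, B}: assign each demand point to its cheapest open site.
  #1→A 3×3=9, #2→A 17×8=136, #3→B 14×3=42, #4→B 3×3=9, #5→A 16×4=64, #6→A 20×3=60, #7→A 2×11=22, #8→B 13×4=52
  busing cost 394, fixed 267 → total 661.
Compare {A, D}: busing cost 331 + fixed 332 = 663.
Compare {A, C}: busing cost 433 + fixed 283 = 716.
Compare {A}: busing cost 574 + fixed 148 = 722.
All other subsets cost ≥ 663. Minimum total cost: 661.

661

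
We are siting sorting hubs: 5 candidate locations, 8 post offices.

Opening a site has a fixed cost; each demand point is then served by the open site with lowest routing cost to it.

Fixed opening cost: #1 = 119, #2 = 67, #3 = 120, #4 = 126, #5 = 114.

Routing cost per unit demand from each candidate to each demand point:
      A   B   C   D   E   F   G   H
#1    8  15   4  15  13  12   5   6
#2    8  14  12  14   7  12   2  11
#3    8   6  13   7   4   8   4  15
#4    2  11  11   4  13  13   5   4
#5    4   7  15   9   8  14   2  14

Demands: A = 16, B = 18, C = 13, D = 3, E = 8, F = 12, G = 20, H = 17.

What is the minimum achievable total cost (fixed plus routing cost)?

817

Open {#3, #4}: assign each demand point to its cheapest open site.
  A→#4 16×2=32, B→#3 18×6=108, C→#4 13×11=143, D→#4 3×4=12, E→#3 8×4=32, F→#3 12×8=96, G→#3 20×4=80, H→#4 17×4=68
  routing cost 571, fixed 246 → total 817.
Compare {#2, #3, #4}: routing cost 531 + fixed 313 = 844.
Compare {#1, #3, #4}: routing cost 480 + fixed 365 = 845.
Compare {#1, #5}: routing cost 619 + fixed 233 = 852.
All other subsets cost ≥ 844. Minimum total cost: 817.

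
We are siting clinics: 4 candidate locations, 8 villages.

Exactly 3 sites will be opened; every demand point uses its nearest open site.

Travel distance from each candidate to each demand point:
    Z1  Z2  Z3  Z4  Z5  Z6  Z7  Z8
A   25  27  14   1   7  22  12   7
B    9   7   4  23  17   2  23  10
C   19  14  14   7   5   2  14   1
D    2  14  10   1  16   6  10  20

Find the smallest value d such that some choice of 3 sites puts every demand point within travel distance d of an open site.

10

Open {A, B, D}.
  Farthest demand point is Z7 at travel distance 10 (to D); all others are ≤ 10.
With {B, C, D} the worst case is 10.
With {A, B, C} the worst case is 12.
No size-3 selection achieves below 10.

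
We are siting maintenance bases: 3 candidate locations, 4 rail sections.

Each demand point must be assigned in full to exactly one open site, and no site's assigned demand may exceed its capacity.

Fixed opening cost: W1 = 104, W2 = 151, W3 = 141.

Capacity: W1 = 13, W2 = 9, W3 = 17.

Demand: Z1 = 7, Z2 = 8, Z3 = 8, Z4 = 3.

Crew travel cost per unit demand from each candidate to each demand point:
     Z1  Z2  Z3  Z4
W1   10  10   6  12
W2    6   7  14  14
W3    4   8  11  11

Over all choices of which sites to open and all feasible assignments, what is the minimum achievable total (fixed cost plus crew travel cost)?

421

Open {W1, W3}; cheapest assignment that respects the capacities:
  W1 (cap 13, load 11): Z3, Z4 — cost 8×6 + 3×12 = 84
  W3 (cap 17, load 15): Z1, Z2 — cost 7×4 + 8×8 = 92
  Shipping 176, fixed 245 → total 421.
  Any other capacity-feasible assignment to {W1, W3} ships for at least 176.
Compare {W1, W2, W3}: its best feasible assignment gives total 561.
Every other set of open sites that can feasibly serve all demand totals ≥ 561 even under its best assignment. Minimum: 421.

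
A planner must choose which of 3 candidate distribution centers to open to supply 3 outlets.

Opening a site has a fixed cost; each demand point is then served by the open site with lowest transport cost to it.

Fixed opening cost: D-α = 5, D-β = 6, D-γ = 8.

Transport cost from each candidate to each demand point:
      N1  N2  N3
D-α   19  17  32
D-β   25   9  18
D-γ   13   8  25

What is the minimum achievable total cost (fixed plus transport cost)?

Open {D-β, D-γ}: assign each demand point to its cheapest open site.
  N1→D-γ 13, N2→D-γ 8, N3→D-β 18
  transport cost 39, fixed 14 → total 53.
Compare {D-γ}: transport cost 46 + fixed 8 = 54.
Compare {D-α, D-β}: transport cost 46 + fixed 11 = 57.
Compare {D-β}: transport cost 52 + fixed 6 = 58.
All other subsets cost ≥ 54. Minimum total cost: 53.

53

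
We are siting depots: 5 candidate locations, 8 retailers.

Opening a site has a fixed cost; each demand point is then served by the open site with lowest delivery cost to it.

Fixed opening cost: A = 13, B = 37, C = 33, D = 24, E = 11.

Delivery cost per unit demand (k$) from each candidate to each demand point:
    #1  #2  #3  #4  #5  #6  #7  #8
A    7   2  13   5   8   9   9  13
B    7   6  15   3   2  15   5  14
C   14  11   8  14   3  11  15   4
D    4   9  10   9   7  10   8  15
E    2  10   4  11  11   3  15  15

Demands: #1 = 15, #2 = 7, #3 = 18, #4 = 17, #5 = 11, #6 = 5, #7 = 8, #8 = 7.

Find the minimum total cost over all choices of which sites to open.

Open {A, B, C, E}: assign each demand point to its cheapest open site.
  #1→E 15×2=30, #2→A 7×2=14, #3→E 18×4=72, #4→B 17×3=51, #5→B 11×2=22, #6→E 5×3=15, #7→B 8×5=40, #8→C 7×4=28
  delivery cost 272, fixed 94 → total 366.
Compare {B, C, E}: delivery cost 300 + fixed 81 = 381.
Compare {A, B, C, D, E}: delivery cost 272 + fixed 118 = 390.
Compare {A, B, E}: delivery cost 335 + fixed 61 = 396.
All other subsets cost ≥ 381. Minimum total cost: 366.

366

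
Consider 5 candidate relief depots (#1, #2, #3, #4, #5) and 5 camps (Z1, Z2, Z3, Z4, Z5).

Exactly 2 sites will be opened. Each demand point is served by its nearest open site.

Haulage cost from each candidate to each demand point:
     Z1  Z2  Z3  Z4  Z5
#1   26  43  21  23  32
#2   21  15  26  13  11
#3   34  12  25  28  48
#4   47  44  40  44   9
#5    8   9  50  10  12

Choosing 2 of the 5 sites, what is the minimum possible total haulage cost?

60

Open {#1, #5}.
  Z1→#5 8, Z2→#5 9, Z3→#1 21, Z4→#5 10, Z5→#5 12  ⇒ total 60.
Compare {#2, #5}: total 64.
Compare {#3, #5}: total 64.
No size-2 selection does better; minimum is 60.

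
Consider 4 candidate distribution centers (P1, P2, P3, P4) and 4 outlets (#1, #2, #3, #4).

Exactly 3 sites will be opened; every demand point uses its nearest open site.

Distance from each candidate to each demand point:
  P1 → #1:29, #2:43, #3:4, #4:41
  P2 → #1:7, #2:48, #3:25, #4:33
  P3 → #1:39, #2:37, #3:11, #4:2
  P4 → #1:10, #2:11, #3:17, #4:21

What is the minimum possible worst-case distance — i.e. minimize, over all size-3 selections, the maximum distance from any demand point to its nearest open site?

Open {P1, P3, P4}.
  Farthest demand point is #2 at distance 11 (to P4); all others are ≤ 11.
With {P2, P3, P4} the worst case is 11.
With {P1, P2, P4} the worst case is 21.
No size-3 selection achieves below 11.

11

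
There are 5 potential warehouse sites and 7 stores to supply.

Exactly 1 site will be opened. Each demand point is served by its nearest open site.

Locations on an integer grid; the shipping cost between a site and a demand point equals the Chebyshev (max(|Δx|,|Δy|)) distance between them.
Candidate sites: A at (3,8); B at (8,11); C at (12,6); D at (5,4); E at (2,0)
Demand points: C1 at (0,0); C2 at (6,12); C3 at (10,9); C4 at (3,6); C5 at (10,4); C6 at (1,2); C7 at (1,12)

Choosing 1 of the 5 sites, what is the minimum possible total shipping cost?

Open {D}.
  C1→D 5, C2→D 8, C3→D 5, C4→D 2, C5→D 5, C6→D 4, C7→D 8  ⇒ total 37.
Compare {A}: total 38.
Compare {B}: total 43.
No size-1 selection does better; minimum is 37.

37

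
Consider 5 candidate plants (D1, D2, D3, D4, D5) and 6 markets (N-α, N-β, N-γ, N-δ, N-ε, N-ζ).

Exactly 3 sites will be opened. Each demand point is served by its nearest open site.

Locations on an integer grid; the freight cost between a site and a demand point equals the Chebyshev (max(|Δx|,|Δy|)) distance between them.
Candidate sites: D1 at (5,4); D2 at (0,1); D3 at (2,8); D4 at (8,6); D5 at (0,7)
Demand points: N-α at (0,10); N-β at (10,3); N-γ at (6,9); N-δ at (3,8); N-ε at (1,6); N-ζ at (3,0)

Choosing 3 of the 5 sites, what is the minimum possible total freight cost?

14

Open {D2, D3, D4}.
  N-α→D3 2, N-β→D4 3, N-γ→D4 3, N-δ→D3 1, N-ε→D3 2, N-ζ→D2 3  ⇒ total 14.
Compare {D1, D3, D4}: total 15.
Compare {D2, D4, D5}: total 16.
No size-3 selection does better; minimum is 14.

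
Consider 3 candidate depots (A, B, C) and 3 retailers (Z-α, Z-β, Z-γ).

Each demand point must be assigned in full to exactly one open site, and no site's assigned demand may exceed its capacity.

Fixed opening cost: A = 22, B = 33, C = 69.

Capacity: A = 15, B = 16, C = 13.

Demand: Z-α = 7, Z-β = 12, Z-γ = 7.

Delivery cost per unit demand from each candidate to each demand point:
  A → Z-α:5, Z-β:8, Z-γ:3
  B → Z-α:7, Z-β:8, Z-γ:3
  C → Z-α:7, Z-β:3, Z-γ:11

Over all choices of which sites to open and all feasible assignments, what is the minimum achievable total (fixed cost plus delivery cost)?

Open {A, C}; cheapest assignment that respects the capacities:
  A (cap 15, load 14): Z-α, Z-γ — cost 7×5 + 7×3 = 56
  C (cap 13, load 12): Z-β — cost 12×3 = 36
  Shipping 92, fixed 91 → total 183.
  Any other capacity-feasible assignment to {A, C} ships for at least 92.
Compare {A, B}: its best feasible assignment gives total 207.
Compare {B, C}: its best feasible assignment gives total 208.
Every other set of open sites that can feasibly serve all demand totals ≥ 207 even under its best assignment. Minimum: 183.

183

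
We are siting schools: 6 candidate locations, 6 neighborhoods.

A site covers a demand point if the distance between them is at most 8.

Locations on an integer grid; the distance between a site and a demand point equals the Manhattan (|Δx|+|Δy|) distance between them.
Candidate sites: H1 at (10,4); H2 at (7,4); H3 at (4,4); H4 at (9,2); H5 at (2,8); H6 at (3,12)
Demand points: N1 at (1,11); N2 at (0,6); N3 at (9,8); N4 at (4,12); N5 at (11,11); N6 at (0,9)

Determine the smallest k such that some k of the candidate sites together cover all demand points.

2

Coverage sets (demand points within 8 of each site):
  H1: {N3, N5}
  H2: {N3}
  H3: {N2, N4}
  H4: {N3}
  H5: {N1, N2, N3, N4, N6}
  H6: {N1, N4, N6}
No single site covers all 6 demand points.
But {H1, H5} covers everything, so the minimum is 2.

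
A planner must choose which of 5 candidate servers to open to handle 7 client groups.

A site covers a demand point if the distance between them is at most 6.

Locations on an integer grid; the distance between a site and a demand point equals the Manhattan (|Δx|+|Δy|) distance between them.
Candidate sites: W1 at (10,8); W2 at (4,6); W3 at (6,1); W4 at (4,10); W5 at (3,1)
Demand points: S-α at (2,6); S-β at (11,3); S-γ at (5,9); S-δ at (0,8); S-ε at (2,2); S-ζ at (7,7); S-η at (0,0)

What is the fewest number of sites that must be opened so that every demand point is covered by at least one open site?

3

Coverage sets (demand points within 6 of each site):
  W1: {S-β, S-γ, S-ζ}
  W2: {S-α, S-γ, S-δ, S-ε, S-ζ}
  W3: {S-ε}
  W4: {S-α, S-γ, S-δ, S-ζ}
  W5: {S-α, S-ε, S-η}
No 2 sites suffice: every size-2 union leaves at least one demand point uncovered.
But {W1, W2, W5} covers everything, so the minimum is 3.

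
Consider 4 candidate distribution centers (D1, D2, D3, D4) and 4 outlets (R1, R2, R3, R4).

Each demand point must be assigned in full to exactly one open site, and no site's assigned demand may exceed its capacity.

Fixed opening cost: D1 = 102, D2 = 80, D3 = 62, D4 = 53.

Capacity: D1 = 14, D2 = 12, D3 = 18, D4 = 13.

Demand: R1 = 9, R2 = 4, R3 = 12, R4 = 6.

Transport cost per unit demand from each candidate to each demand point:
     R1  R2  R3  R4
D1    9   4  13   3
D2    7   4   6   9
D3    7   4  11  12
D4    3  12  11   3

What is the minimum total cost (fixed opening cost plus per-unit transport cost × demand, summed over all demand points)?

364

Open {D2, D3, D4}; cheapest assignment that respects the capacities:
  D2 (cap 12, load 12): R3 — cost 12×6 = 72
  D3 (cap 18, load 13): R1, R2 — cost 9×7 + 4×4 = 79
  D4 (cap 13, load 6): R4 — cost 6×3 = 18
  Shipping 169, fixed 195 → total 364.
  Any other capacity-feasible assignment to {D2, D3, D4} ships for at least 169.
Compare {D1, D2, D4}: its best feasible assignment gives total 368.
Compare {D3, D4}: its best feasible assignment gives total 394.
Every other set of open sites that can feasibly serve all demand totals ≥ 368 even under its best assignment. Minimum: 364.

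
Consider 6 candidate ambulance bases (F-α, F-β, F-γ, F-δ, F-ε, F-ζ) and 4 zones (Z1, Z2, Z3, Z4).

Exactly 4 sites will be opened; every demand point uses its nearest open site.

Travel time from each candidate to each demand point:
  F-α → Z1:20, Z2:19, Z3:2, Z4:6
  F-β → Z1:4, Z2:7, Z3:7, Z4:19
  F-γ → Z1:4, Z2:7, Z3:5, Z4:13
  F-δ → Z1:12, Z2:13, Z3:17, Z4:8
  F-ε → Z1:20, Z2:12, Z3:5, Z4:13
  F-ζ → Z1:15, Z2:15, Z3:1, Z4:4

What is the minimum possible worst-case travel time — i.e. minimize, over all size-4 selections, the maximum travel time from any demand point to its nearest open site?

7

Open {F-α, F-β, F-γ, F-δ}.
  Farthest demand point is Z2 at travel time 7 (to F-β); all others are ≤ 7.
With {F-α, F-β, F-γ, F-ε} the worst case is 7.
With {F-α, F-β, F-γ, F-ζ} the worst case is 7.
No size-4 selection achieves below 7.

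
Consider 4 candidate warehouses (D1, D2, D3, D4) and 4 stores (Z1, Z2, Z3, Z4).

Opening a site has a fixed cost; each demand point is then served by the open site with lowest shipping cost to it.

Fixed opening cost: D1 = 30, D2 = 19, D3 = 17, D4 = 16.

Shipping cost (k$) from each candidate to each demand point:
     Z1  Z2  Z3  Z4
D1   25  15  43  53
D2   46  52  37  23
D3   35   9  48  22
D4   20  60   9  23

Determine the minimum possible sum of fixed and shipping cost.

93

Open {D3, D4}: assign each demand point to its cheapest open site.
  Z1→D4 20, Z2→D3 9, Z3→D4 9, Z4→D3 22
  shipping cost 60, fixed 33 → total 93.
Compare {D2, D3, D4}: shipping cost 60 + fixed 52 = 112.
Compare {D1, D4}: shipping cost 67 + fixed 46 = 113.
Compare {D1, D3, D4}: shipping cost 60 + fixed 63 = 123.
All other subsets cost ≥ 112. Minimum total cost: 93.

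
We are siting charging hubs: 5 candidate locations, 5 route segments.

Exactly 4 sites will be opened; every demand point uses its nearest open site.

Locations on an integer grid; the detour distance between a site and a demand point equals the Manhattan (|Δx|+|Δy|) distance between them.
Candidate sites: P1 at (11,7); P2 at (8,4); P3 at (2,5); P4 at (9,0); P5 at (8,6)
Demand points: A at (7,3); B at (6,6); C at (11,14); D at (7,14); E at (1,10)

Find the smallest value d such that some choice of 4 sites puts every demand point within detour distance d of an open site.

Open {P1, P2, P3, P5}.
  Farthest demand point is D at detour distance 9 (to P5); all others are ≤ 9.
With {P1, P3, P4, P5} the worst case is 9.
With {P1, P2, P3, P4} the worst case is 11.
No size-4 selection achieves below 9.

9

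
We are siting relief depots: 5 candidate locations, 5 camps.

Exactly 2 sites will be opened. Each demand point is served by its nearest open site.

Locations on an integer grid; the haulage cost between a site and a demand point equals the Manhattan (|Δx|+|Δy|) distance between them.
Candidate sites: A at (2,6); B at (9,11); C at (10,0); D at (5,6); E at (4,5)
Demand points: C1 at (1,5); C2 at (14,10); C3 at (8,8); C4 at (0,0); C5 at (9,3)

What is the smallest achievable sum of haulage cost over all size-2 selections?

Open {A, B}.
  C1→A 2, C2→B 6, C3→B 4, C4→A 8, C5→B 8  ⇒ total 28.
Compare {B, E}: total 29.
Compare {B, D}: total 33.
No size-2 selection does better; minimum is 28.

28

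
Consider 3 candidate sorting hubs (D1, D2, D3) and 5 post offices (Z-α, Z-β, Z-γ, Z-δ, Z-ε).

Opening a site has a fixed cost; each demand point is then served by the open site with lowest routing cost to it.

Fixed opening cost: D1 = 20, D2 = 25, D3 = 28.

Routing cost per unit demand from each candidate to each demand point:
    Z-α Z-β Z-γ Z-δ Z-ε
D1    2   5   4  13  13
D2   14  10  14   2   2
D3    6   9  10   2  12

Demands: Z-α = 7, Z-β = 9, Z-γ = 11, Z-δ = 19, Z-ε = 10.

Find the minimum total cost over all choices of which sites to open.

Open {D1, D2}: assign each demand point to its cheapest open site.
  Z-α→D1 7×2=14, Z-β→D1 9×5=45, Z-γ→D1 11×4=44, Z-δ→D2 19×2=38, Z-ε→D2 10×2=20
  routing cost 161, fixed 45 → total 206.
Compare {D1, D2, D3}: routing cost 161 + fixed 73 = 234.
Compare {D1, D3}: routing cost 261 + fixed 48 = 309.
Compare {D2, D3}: routing cost 291 + fixed 53 = 344.
All other subsets cost ≥ 234. Minimum total cost: 206.

206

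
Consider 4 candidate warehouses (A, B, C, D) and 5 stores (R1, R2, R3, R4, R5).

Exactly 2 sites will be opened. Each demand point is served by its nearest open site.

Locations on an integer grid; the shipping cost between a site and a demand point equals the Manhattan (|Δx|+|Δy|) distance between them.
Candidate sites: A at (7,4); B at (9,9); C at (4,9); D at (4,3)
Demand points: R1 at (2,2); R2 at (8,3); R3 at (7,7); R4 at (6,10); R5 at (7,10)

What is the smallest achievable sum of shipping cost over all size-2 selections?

Open {B, D}.
  R1→D 3, R2→D 4, R3→B 4, R4→B 4, R5→B 3  ⇒ total 18.
Compare {A, B}: total 19.
Compare {A, C}: total 19.
No size-2 selection does better; minimum is 18.

18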